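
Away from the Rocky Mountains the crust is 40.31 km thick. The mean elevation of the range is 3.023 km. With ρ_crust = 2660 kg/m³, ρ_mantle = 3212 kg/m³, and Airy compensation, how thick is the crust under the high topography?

Root depth r = h ρ_c / (ρ_m − ρ_c) = 3.023 km × 2660 / 552 = 14.57 km.
Total thickness = T + h + r = 40.31 km + 3.023 km + 14.57 km = 57.9 km.

57.9 km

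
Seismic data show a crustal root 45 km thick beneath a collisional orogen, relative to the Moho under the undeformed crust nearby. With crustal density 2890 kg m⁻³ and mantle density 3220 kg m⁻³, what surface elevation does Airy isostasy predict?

Isostatic balance requires: ρ_c h = (ρ_m − ρ_c) r.
h = r (ρ_m − ρ_c) / ρ_c = 45 km × (3220 − 2890) / 2890 = 5.14 km.

5.14 km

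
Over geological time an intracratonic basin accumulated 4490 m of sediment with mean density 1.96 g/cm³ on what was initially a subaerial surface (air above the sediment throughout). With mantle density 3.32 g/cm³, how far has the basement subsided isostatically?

Subaerial load: s = t ρ_sed / ρ_m = 4490 m × 1.96/3.32 = 2650 m.

2650 m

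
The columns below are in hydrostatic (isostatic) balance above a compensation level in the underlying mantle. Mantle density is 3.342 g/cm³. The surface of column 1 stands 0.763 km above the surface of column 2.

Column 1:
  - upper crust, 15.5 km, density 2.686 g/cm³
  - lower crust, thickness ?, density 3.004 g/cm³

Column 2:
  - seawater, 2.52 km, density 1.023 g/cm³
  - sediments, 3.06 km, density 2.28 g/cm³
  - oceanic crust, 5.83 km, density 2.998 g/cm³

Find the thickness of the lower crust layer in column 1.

10.3 km

Take the compensation level at the base of the deeper column (depth z_c below the surface of column 1) and equate Σ ρ_i t_i down to z_c; mantle fills any gap and the z_c terms cancel.
Column 1: 15.5×2.686 + x×3.004 + (z_c − 15.5 − x)×3.342
Column 2: 0.763×0 + 2.52×1.023 + 3.06×2.28 + 5.83×2.998 + (z_c − 0.763 − 11.41)×3.342
The z_c×3.342 term appears on both sides and cancels. Collect the known terms of each column as K = Σ(ρt)_known − 3.342 × (depth of known layers): K_1 = 41.633 − 3.342×15.5 = −10.168; K_2 = 27.0331 − 3.342×(0.763 + 11.41) = −13.649066.
Balance: K_1 − x×(3.342 − 3.004) = K_2, so x = (K_1 − K_2)/(3.342 − 3.004) = 3.48107/0.338 = 10.3 km.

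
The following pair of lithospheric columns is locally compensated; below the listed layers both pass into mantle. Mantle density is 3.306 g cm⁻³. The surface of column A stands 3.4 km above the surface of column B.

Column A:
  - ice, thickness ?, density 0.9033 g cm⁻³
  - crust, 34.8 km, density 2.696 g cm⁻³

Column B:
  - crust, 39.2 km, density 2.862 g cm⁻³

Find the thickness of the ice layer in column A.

3.09 km

Take the compensation level at the base of the deeper column (depth z_c below the surface of column A) and equate Σ ρ_i t_i down to z_c; mantle fills any gap and the z_c terms cancel.
Column A: x×0.9033 + 34.8×2.696 + (z_c − 34.8 − x)×3.306
Column B: 3.4×0 + 39.2×2.862 + (z_c − 3.4 − 39.2)×3.306
The z_c×3.306 term appears on both sides and cancels. Collect the known terms of each column as K = Σ(ρt)_known − 3.306 × (depth of known layers): K_A = 93.8208 − 3.306×34.8 = −21.228; K_B = 112.1904 − 3.306×(3.4 + 39.2) = −28.6452.
Balance: K_A − x×(3.306 − 0.9033) = K_B, so x = (K_A − K_B)/(3.306 − 0.9033) = 7.4172/2.4027 = 3.09 km.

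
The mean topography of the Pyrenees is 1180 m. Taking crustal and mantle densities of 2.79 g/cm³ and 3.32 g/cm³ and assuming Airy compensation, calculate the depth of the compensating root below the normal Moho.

6210 m

Balancing pressure at the compensation depth: the weight of the topography is balanced by the buoyancy of the root, ρ_c h = (ρ_m − ρ_c) r.
r = h · ρ_c / (ρ_m − ρ_c) = 1180 m × 2.79 / (3.32 − 2.79) = 6210 m.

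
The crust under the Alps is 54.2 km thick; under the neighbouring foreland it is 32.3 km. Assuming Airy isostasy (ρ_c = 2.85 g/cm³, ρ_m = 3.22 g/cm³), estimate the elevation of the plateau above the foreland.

Excess crust Δ = 54.2 km − 32.3 km = 21.9 km, split between elevation h and root r with h + r = Δ.
Airy balance ρ_c h = (ρ_m − ρ_c) r gives r = h ρ_c/(ρ_m − ρ_c), so h (1 + ρ_c/(ρ_m − ρ_c)) = Δ, i.e. h = Δ (ρ_m − ρ_c)/ρ_m.
h = 21.9 km × 0.37/3.22 = 2.52 km.

2.52 km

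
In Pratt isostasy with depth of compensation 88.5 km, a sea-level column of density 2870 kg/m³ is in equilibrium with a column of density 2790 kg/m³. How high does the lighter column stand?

2.54 km

ρ_ref D = ρ (D + h) → h = D (ρ_ref − ρ)/ρ.
h = 88.5 km × (2870 − 2790)/2790 = 2.54 km.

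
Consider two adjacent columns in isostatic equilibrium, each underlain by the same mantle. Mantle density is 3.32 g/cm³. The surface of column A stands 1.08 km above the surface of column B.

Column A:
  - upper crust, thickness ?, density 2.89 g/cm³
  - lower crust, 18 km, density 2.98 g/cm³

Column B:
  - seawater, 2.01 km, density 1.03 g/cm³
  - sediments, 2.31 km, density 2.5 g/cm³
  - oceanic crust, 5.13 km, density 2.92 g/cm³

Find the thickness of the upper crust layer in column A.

14 km

Take the compensation level at the base of the deeper column (depth z_c below the surface of column A) and equate Σ ρ_i t_i down to z_c; mantle fills any gap and the z_c terms cancel.
Column A: x×2.89 + 18×2.98 + (z_c − 18 − x)×3.32
Column B: 1.08×0 + 2.01×1.03 + 2.31×2.5 + 5.13×2.92 + (z_c − 1.08 − 9.45)×3.32
The z_c×3.32 term appears on both sides and cancels. Collect the known terms of each column as K = Σ(ρt)_known − 3.32 × (depth of known layers): K_A = 53.64 − 3.32×18 = −6.12; K_B = 22.8249 − 3.32×(1.08 + 9.45) = −12.1347.
Balance: K_A − x×(3.32 − 2.89) = K_B, so x = (K_A − K_B)/(3.32 − 2.89) = 6.0147/0.43 = 14 km.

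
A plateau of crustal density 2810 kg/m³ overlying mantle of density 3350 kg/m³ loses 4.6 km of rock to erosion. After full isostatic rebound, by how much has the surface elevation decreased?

Rebound u = e ρ_c/ρ_m = 4.6 km × 2810/3350 = 3.859 km.
Net surface drop = e − u = 4.6 km − 3.859 km = e (ρ_m − ρ_c)/ρ_m = 0.741 km.

0.741 km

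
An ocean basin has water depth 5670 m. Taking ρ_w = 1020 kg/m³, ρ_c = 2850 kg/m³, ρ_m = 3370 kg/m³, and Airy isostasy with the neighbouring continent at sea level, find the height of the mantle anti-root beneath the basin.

In Airy isostatic equilibrium: replacing crust with seawater at the top is compensated by replacing crust with mantle at the base: d (ρ_c − ρ_w) = a (ρ_m − ρ_c).
a = d (ρ_c − ρ_w)/(ρ_m − ρ_c) = 5670 m × 1830/520 = 20000 m.

20000 m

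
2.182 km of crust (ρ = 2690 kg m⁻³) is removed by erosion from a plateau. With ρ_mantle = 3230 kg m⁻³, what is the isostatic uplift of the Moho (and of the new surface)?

Unloading: uplift u = e ρ_c/ρ_m = 2.182 km × 2690/3230 = 1.82 km.

1.82 km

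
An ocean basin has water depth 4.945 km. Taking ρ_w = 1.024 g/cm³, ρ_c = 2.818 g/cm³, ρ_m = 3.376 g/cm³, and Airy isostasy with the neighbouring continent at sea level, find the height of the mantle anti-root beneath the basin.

15.9 km

Balancing pressure at the compensation depth: replacing crust with seawater at the top is compensated by replacing crust with mantle at the base: d (ρ_c − ρ_w) = a (ρ_m − ρ_c).
a = d (ρ_c − ρ_w)/(ρ_m − ρ_c) = 4.945 km × 1.794/0.558 = 15.9 km.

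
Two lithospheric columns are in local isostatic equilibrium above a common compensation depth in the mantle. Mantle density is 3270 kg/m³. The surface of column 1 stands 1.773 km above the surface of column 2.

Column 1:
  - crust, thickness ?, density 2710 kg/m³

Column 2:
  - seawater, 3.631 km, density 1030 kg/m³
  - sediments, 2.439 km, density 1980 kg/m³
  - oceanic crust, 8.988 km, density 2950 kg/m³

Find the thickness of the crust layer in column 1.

35.6 km

Take the compensation level at the base of the deeper column (depth z_c below the surface of column 1) and equate Σ ρ_i t_i down to z_c; mantle fills any gap and the z_c terms cancel.
Column 1: x×2710 + (z_c − 0 − x)×3270
Column 2: 1.773×0 + 3.631×1030 + 2.439×1980 + 8.988×2950 + (z_c − 1.773 − 15.058)×3270
The z_c×3270 term appears on both sides and cancels. Collect the known terms of each column as K = Σ(ρt)_known − 3270 × (depth of known layers): K_1 = 0 − 3270×0 = 0; K_2 = 35083.75 − 3270×(1.773 + 15.058) = −19953.62.
Balance: K_1 − x×(3270 − 2710) = K_2, so x = (K_1 − K_2)/(3270 − 2710) = 19953.6/560 = 35.6 km.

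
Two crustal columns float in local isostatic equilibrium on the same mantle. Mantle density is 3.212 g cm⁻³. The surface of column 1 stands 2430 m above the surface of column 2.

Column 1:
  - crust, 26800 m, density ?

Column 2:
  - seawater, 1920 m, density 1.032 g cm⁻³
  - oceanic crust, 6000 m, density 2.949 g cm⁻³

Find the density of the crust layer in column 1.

Take the compensation level at the base of the deeper column (depth z_c below the surface of column 1) and equate Σ ρ_i t_i down to z_c; mantle fills any gap and the z_c terms cancel.
Column 1: 26800×ρ + (z_c − 26800)×3.212
Column 2: 2430×0 + 1920×1.032 + 6000×2.949 + (z_c − 2430 − 7920)×3.212
The z_c×3.212 term appears on both sides and cancels. Collect the known terms of each column as K = Σ(ρt)_known − 3.212 × (depth of known layers): K_1 = 0 − 3.212×26800 = −86081.6; K_2 = 19675.44 − 3.212×(2430 + 7920) = −13568.76.
Balance: K_1 + 26800×ρ = K_2, so ρ = (K_2 − K_1)/26800 = 72512.8/26800 = 2.71 g cm⁻³.

2.71 g cm⁻³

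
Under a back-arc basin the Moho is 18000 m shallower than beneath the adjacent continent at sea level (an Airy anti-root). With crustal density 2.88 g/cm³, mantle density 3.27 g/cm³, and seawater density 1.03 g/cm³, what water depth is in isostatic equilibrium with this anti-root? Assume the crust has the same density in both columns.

3790 m

Replacing a thickness d of crust by seawater at the top must be balanced by replacing crust with mantle at the base: d (ρ_c − ρ_w) = a (ρ_m − ρ_c).
d = a (ρ_m − ρ_c)/(ρ_c − ρ_w) = 18000 m × 0.39/1.85 = 3790 m.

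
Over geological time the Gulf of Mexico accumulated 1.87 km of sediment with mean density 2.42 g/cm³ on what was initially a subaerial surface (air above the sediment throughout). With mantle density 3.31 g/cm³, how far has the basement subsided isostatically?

Subaerial load: s = t ρ_sed / ρ_m = 1.87 km × 2.42/3.31 = 1.37 km.

1.37 km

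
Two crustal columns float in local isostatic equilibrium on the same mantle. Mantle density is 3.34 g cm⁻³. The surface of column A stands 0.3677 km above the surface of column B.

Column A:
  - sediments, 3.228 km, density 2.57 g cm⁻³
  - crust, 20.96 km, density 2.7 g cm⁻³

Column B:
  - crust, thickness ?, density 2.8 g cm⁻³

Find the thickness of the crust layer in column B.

27.2 km

Take the compensation level at the base of the deeper column (depth z_c below the surface of column A) and equate Σ ρ_i t_i down to z_c; mantle fills any gap and the z_c terms cancel.
Column A: 3.228×2.57 + 20.96×2.7 + (z_c − 24.188)×3.34
Column B: 0.3677×0 + x×2.8 + (z_c − 0.3677 − 0 − x)×3.34
The z_c×3.34 term appears on both sides and cancels. Collect the known terms of each column as K = Σ(ρt)_known − 3.34 × (depth of known layers): K_A = 64.88796 − 3.34×24.188 = −15.89996; K_B = 0 − 3.34×(0.3677 + 0) = −1.228118.
Balance: K_A = K_B − x×(3.34 − 2.8), so x = (K_B − K_A)/(3.34 − 2.8) = 14.6718/0.54 = 27.2 km.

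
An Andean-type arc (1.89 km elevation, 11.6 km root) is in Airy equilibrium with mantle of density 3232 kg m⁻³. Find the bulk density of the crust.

2780 kg m⁻³

ρ_c h = (ρ_m − ρ_c) r → ρ_c (h + r) = ρ_m r → ρ_c = ρ_m r / (h + r).
ρ_c = 3232 × 11.6 km / (1.89 km + 11.6 km) = 2780 kg m⁻³.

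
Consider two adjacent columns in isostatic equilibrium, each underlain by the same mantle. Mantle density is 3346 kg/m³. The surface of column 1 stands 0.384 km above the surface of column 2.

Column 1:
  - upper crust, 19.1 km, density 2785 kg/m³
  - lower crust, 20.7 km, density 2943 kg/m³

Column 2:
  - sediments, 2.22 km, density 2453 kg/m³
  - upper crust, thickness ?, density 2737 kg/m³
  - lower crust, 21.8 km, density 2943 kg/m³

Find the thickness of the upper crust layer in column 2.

11.5 km

Take the compensation level at the base of the deeper column (depth z_c below the surface of column 1) and equate Σ ρ_i t_i down to z_c; mantle fills any gap and the z_c terms cancel.
Column 1: 19.1×2785 + 20.7×2943 + (z_c − 39.8)×3346
Column 2: 0.384×0 + 2.22×2453 + x×2737 + 21.8×2943 + (z_c − 0.384 − 24.02 − x)×3346
The z_c×3346 term appears on both sides and cancels. Collect the known terms of each column as K = Σ(ρt)_known − 3346 × (depth of known layers): K_1 = 114113.6 − 3346×39.8 = −19057.2; K_2 = 69603.06 − 3346×(0.384 + 24.02) = −12052.724.
Balance: K_1 = K_2 − x×(3346 − 2737), so x = (K_2 − K_1)/(3346 − 2737) = 7004.48/609 = 11.5 km.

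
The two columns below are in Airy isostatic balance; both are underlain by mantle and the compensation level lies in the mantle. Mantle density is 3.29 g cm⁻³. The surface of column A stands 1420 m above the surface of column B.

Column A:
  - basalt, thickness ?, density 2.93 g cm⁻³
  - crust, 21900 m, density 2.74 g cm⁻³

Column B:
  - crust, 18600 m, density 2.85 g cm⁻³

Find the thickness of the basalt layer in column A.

2250 m

Take the compensation level at the base of the deeper column (depth z_c below the surface of column A) and equate Σ ρ_i t_i down to z_c; mantle fills any gap and the z_c terms cancel.
Column A: x×2.93 + 21900×2.74 + (z_c − 21900 − x)×3.29
Column B: 1420×0 + 18600×2.85 + (z_c − 1420 − 18600)×3.29
The z_c×3.29 term appears on both sides and cancels. Collect the known terms of each column as K = Σ(ρt)_known − 3.29 × (depth of known layers): K_A = 60006 − 3.29×21900 = −12045; K_B = 53010 − 3.29×(1420 + 18600) = −12855.8.
Balance: K_A − x×(3.29 − 2.93) = K_B, so x = (K_A − K_B)/(3.29 − 2.93) = 810.8/0.36 = 2250 m.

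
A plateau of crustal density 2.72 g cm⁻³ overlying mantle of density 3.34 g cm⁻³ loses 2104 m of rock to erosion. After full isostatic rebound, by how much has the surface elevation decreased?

391 m

Rebound u = e ρ_c/ρ_m = 2104 m × 2.72/3.34 = 1713 m.
Net surface drop = e − u = 2104 m − 1713 m = e (ρ_m − ρ_c)/ρ_m = 391 m.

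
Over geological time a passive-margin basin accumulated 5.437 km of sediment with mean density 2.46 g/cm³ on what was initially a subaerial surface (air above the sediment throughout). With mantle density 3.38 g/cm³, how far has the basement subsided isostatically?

Subaerial load: s = t ρ_sed / ρ_m = 5.437 km × 2.46/3.38 = 3.96 km.

3.96 km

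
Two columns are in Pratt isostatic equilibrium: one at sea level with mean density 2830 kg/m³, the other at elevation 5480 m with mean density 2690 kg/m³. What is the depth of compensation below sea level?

ρ_ref D = ρ (D + h) → D (ρ_ref − ρ) = ρ h.
D = ρ h/(ρ_ref − ρ) = 2690 × 5480 m/(2830 − 2690) = 105000 m.

105000 m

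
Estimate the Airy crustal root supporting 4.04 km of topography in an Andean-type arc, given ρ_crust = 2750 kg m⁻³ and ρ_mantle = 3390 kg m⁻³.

For local isostatic compensation: the weight of the topography is balanced by the buoyancy of the root, ρ_c h = (ρ_m − ρ_c) r.
r = h · ρ_c / (ρ_m − ρ_c) = 4.04 km × 2750 / (3390 − 2750) = 17.4 km.

17.4 km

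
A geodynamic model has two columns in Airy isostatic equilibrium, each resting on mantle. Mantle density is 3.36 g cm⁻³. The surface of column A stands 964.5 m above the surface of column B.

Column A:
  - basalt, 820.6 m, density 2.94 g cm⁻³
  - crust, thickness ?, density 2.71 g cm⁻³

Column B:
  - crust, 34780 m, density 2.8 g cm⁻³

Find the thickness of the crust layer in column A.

Take the compensation level at the base of the deeper column (depth z_c below the surface of column A) and equate Σ ρ_i t_i down to z_c; mantle fills any gap and the z_c terms cancel.
Column A: 820.6×2.94 + x×2.71 + (z_c − 820.6 − x)×3.36
Column B: 964.5×0 + 34780×2.8 + (z_c − 964.5 − 34780)×3.36
The z_c×3.36 term appears on both sides and cancels. Collect the known terms of each column as K = Σ(ρt)_known − 3.36 × (depth of known layers): K_A = 2412.564 − 3.36×820.6 = −344.652; K_B = 97384 − 3.36×(964.5 + 34780) = −22717.52.
Balance: K_A − x×(3.36 − 2.71) = K_B, so x = (K_A − K_B)/(3.36 − 2.71) = 22372.9/0.65 = 34400 m.

34400 m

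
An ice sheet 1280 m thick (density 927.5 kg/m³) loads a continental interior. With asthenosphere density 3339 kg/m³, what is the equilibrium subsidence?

356 m

For local isostatic compensation: the ice load ρ_ice t is balanced by mantle displaced below, ρ_m s.
s = t ρ_ice / ρ_m = 1280 m × 927.5/3339 = 356 m.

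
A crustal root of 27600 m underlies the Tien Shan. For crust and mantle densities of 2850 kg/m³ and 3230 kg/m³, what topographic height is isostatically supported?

Isostatic balance requires: ρ_c h = (ρ_m − ρ_c) r.
h = r (ρ_m − ρ_c) / ρ_c = 27600 m × (3230 − 2850) / 2850 = 3680 m.

3680 m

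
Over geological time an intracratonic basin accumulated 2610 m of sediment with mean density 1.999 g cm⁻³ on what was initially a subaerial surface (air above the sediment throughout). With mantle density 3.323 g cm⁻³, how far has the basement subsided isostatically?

1570 m

Subaerial load: s = t ρ_sed / ρ_m = 2610 m × 1.999/3.323 = 1570 m.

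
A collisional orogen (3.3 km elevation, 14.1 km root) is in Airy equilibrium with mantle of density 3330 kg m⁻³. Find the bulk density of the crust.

ρ_c h = (ρ_m − ρ_c) r → ρ_c (h + r) = ρ_m r → ρ_c = ρ_m r / (h + r).
ρ_c = 3330 × 14.1 km / (3.3 km + 14.1 km) = 2700 kg m⁻³.

2700 kg m⁻³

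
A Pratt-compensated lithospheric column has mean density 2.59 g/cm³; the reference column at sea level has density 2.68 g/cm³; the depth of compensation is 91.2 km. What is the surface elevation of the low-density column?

3.17 km

ρ_ref D = ρ (D + h) → h = D (ρ_ref − ρ)/ρ.
h = 91.2 km × (2.68 − 2.59)/2.59 = 3.17 km.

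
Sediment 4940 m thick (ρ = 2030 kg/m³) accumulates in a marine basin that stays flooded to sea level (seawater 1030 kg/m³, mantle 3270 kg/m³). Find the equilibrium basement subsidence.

Submarine loading: the sediment displaces seawater, and the subsidence is in turn flooded, so s (ρ_m − ρ_w) = t (ρ_sed − ρ_w).
s = 4940 m × (2030 − 1030) / (3270 − 1030) = 2210 m.

2210 m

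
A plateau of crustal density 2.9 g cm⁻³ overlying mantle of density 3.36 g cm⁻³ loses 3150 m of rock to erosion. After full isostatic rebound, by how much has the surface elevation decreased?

431 m

Rebound u = e ρ_c/ρ_m = 3150 m × 2.9/3.36 = 2719 m.
Net surface drop = e − u = 3150 m − 2719 m = e (ρ_m − ρ_c)/ρ_m = 431 m.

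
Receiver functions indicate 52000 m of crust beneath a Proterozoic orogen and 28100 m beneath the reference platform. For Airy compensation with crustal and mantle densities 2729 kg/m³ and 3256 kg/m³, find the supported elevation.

3870 m

Excess crust Δ = 52000 m − 28100 m = 23900 m, split between elevation h and root r with h + r = Δ.
Airy balance ρ_c h = (ρ_m − ρ_c) r gives r = h ρ_c/(ρ_m − ρ_c), so h (1 + ρ_c/(ρ_m − ρ_c)) = Δ, i.e. h = Δ (ρ_m − ρ_c)/ρ_m.
h = 23900 m × 527/3256 = 3870 m.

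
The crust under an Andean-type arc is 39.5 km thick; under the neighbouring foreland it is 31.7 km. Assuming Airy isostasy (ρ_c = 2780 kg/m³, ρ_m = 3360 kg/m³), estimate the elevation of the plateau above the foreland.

1.35 km

Excess crust Δ = 39.5 km − 31.7 km = 7.8 km, split between elevation h and root r with h + r = Δ.
Airy balance ρ_c h = (ρ_m − ρ_c) r gives r = h ρ_c/(ρ_m − ρ_c), so h (1 + ρ_c/(ρ_m − ρ_c)) = Δ, i.e. h = Δ (ρ_m − ρ_c)/ρ_m.
h = 7.8 km × 580/3360 = 1.35 km.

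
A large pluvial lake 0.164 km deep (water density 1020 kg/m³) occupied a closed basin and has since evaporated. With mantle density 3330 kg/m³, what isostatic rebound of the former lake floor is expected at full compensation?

0.0502 km

u = d ρ_w/ρ_m = 0.164 km × 1020/3330 = 0.0502 km.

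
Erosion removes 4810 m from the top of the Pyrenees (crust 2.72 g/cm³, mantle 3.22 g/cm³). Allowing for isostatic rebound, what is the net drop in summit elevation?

Rebound u = e ρ_c/ρ_m = 4810 m × 2.72/3.22 = 4063 m.
Net surface drop = e − u = 4810 m − 4063 m = e (ρ_m − ρ_c)/ρ_m = 747 m.

747 m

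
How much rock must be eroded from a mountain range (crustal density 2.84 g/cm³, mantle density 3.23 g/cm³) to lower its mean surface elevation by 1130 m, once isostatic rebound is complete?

Net drop Δ = e − u = e − e ρ_c/ρ_m = e (ρ_m − ρ_c)/ρ_m.
e = Δ ρ_m/(ρ_m − ρ_c) = 1130 m × 3.23/0.39 = 9360 m.

9360 m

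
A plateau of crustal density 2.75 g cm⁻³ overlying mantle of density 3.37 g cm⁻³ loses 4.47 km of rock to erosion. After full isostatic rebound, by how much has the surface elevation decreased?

0.822 km

Rebound u = e ρ_c/ρ_m = 4.47 km × 2.75/3.37 = 3.648 km.
Net surface drop = e − u = 4.47 km − 3.648 km = e (ρ_m − ρ_c)/ρ_m = 0.822 km.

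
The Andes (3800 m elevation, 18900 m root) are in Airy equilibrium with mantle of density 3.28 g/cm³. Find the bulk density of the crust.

2.73 g/cm³

ρ_c h = (ρ_m − ρ_c) r → ρ_c (h + r) = ρ_m r → ρ_c = ρ_m r / (h + r).
ρ_c = 3.28 × 18900 m / (3800 m + 18900 m) = 2.73 g/cm³.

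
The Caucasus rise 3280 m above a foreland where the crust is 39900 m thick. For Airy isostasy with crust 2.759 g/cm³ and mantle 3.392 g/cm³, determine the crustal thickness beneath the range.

Root depth r = h ρ_c / (ρ_m − ρ_c) = 3280 m × 2.759 / 0.633 = 14300 m.
Total thickness = T + h + r = 39900 m + 3280 m + 14300 m = 57500 m.

57500 m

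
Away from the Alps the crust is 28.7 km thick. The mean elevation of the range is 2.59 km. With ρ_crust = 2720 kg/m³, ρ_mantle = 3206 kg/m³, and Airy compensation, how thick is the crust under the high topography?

Root depth r = h ρ_c / (ρ_m − ρ_c) = 2.59 km × 2720 / 486 = 14.5 km.
Total thickness = T + h + r = 28.7 km + 2.59 km + 14.5 km = 45.8 km.

45.8 km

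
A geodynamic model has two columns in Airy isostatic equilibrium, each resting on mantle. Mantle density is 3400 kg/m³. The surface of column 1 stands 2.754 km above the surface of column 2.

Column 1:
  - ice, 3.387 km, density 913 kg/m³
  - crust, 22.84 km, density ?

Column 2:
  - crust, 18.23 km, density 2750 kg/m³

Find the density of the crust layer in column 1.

Take the compensation level at the base of the deeper column (depth z_c below the surface of column 1) and equate Σ ρ_i t_i down to z_c; mantle fills any gap and the z_c terms cancel.
Column 1: 3.387×913 + 22.84×ρ + (z_c − 26.227)×3400
Column 2: 2.754×0 + 18.23×2750 + (z_c − 2.754 − 18.23)×3400
The z_c×3400 term appears on both sides and cancels. Collect the known terms of each column as K = Σ(ρt)_known − 3400 × (depth of known layers): K_1 = 3092.331 − 3400×26.227 = −86079.469; K_2 = 50132.5 − 3400×(2.754 + 18.23) = −21213.1.
Balance: K_1 + 22.84×ρ = K_2, so ρ = (K_2 − K_1)/22.84 = 64866.4/22.84 = 2840 kg/m³.

2840 kg/m³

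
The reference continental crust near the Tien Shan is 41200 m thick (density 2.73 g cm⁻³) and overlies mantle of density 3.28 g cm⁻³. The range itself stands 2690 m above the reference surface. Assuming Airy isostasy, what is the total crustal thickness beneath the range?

57200 m

Root depth r = h ρ_c / (ρ_m − ρ_c) = 2690 m × 2.73 / 0.55 = 13350 m.
Total thickness = T + h + r = 41200 m + 2690 m + 13350 m = 57200 m.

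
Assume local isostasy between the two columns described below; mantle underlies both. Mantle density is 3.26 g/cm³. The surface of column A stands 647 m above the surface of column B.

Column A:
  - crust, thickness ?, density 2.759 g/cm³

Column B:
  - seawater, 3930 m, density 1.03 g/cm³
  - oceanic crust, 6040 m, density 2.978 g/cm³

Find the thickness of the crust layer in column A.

25100 m

Take the compensation level at the base of the deeper column (depth z_c below the surface of column A) and equate Σ ρ_i t_i down to z_c; mantle fills any gap and the z_c terms cancel.
Column A: x×2.759 + (z_c − 0 − x)×3.26
Column B: 647×0 + 3930×1.03 + 6040×2.978 + (z_c − 647 − 9970)×3.26
The z_c×3.26 term appears on both sides and cancels. Collect the known terms of each column as K = Σ(ρt)_known − 3.26 × (depth of known layers): K_A = 0 − 3.26×0 = 0; K_B = 22035.02 − 3.26×(647 + 9970) = −12576.4.
Balance: K_A − x×(3.26 − 2.759) = K_B, so x = (K_A − K_B)/(3.26 − 2.759) = 12576.4/0.501 = 25100 m.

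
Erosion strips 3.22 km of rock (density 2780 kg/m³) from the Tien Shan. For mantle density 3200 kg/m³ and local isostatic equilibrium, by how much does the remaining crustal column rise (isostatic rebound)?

Unloading: uplift u = e ρ_c/ρ_m = 3.22 km × 2780/3200 = 2.8 km.

2.8 km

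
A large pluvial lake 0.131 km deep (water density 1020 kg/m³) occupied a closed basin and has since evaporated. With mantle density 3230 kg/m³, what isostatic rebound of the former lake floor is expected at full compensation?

0.0414 km

u = d ρ_w/ρ_m = 0.131 km × 1020/3230 = 0.0414 km.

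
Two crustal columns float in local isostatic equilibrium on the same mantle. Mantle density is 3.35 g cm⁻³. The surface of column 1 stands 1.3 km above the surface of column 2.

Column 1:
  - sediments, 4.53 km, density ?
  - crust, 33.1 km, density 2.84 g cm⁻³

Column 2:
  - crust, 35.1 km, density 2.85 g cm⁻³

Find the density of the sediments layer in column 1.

2.24 g cm⁻³

Take the compensation level at the base of the deeper column (depth z_c below the surface of column 1) and equate Σ ρ_i t_i down to z_c; mantle fills any gap and the z_c terms cancel.
Column 1: 4.53×ρ + 33.1×2.84 + (z_c − 37.63)×3.35
Column 2: 1.3×0 + 35.1×2.85 + (z_c − 1.3 − 35.1)×3.35
The z_c×3.35 term appears on both sides and cancels. Collect the known terms of each column as K = Σ(ρt)_known − 3.35 × (depth of known layers): K_1 = 94.004 − 3.35×37.63 = −32.0565; K_2 = 100.035 − 3.35×(1.3 + 35.1) = −21.905.
Balance: K_1 + 4.53×ρ = K_2, so ρ = (K_2 − K_1)/4.53 = 10.1515/4.53 = 2.24 g cm⁻³.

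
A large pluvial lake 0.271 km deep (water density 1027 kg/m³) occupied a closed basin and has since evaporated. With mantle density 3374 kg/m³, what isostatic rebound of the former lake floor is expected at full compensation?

0.0825 km

u = d ρ_w/ρ_m = 0.271 km × 1027/3374 = 0.0825 km.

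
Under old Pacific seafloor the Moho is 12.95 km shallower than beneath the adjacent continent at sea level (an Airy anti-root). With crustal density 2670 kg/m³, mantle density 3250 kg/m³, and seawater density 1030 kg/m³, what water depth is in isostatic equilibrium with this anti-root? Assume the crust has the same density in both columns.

Replacing a thickness d of crust by seawater at the top must be balanced by replacing crust with mantle at the base: d (ρ_c − ρ_w) = a (ρ_m − ρ_c).
d = a (ρ_m − ρ_c)/(ρ_c − ρ_w) = 12.95 km × 580/1640 = 4.58 km.

4.58 km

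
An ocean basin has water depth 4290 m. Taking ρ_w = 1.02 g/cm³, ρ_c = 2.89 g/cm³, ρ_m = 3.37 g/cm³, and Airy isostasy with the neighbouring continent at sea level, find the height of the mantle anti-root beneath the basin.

16700 m

For local isostatic compensation: replacing crust with seawater at the top is compensated by replacing crust with mantle at the base: d (ρ_c − ρ_w) = a (ρ_m − ρ_c).
a = d (ρ_c − ρ_w)/(ρ_m − ρ_c) = 4290 m × 1.87/0.48 = 16700 m.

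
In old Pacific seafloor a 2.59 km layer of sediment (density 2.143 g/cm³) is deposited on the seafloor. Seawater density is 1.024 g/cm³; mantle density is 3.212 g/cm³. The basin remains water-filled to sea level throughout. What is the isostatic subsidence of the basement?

Submarine loading: the sediment displaces seawater, and the subsidence is in turn flooded, so s (ρ_m − ρ_w) = t (ρ_sed − ρ_w).
s = 2.59 km × (2.143 − 1.024) / (3.212 − 1.024) = 1.32 km.

1.32 km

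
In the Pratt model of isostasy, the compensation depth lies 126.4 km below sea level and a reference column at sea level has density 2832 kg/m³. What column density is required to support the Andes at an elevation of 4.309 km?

Pratt balance: ρ_ref D = ρ (D + h).
ρ = ρ_ref D/(D + h) = 2832 × 126.4 km/(126.4 km + 4.309 km) = 2740 kg/m³.

2740 kg/m³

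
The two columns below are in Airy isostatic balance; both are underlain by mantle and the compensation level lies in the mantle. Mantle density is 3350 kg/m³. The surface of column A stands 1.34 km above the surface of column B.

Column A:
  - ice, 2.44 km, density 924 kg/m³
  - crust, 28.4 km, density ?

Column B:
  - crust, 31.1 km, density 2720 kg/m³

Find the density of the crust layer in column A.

2710 kg/m³

Take the compensation level at the base of the deeper column (depth z_c below the surface of column A) and equate Σ ρ_i t_i down to z_c; mantle fills any gap and the z_c terms cancel.
Column A: 2.44×924 + 28.4×ρ + (z_c − 30.84)×3350
Column B: 1.34×0 + 31.1×2720 + (z_c − 1.34 − 31.1)×3350
The z_c×3350 term appears on both sides and cancels. Collect the known terms of each column as K = Σ(ρt)_known − 3350 × (depth of known layers): K_A = 2254.56 − 3350×30.84 = −101059.44; K_B = 84592 − 3350×(1.34 + 31.1) = −24082.
Balance: K_A + 28.4×ρ = K_B, so ρ = (K_B − K_A)/28.4 = 76977.4/28.4 = 2710 kg/m³.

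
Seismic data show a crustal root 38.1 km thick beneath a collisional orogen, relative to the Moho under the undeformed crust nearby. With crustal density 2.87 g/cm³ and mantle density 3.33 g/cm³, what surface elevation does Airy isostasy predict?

6.11 km

Balancing pressure at the compensation depth: ρ_c h = (ρ_m − ρ_c) r.
h = r (ρ_m − ρ_c) / ρ_c = 38.1 km × (3.33 − 2.87) / 2.87 = 6.11 km.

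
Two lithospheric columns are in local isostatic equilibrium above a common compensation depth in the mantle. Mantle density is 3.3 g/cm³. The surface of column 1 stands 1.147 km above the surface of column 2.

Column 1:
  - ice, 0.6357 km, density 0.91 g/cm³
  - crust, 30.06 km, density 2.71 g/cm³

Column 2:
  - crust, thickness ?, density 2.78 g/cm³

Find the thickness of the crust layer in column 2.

29.7 km

Take the compensation level at the base of the deeper column (depth z_c below the surface of column 1) and equate Σ ρ_i t_i down to z_c; mantle fills any gap and the z_c terms cancel.
Column 1: 0.6357×0.91 + 30.06×2.71 + (z_c − 30.6957)×3.3
Column 2: 1.147×0 + x×2.78 + (z_c − 1.147 − 0 − x)×3.3
The z_c×3.3 term appears on both sides and cancels. Collect the known terms of each column as K = Σ(ρt)_known − 3.3 × (depth of known layers): K_1 = 82.041087 − 3.3×30.6957 = −19.254723; K_2 = 0 − 3.3×(1.147 + 0) = −3.7851.
Balance: K_1 = K_2 − x×(3.3 − 2.78), so x = (K_2 − K_1)/(3.3 − 2.78) = 15.4696/0.52 = 29.7 km.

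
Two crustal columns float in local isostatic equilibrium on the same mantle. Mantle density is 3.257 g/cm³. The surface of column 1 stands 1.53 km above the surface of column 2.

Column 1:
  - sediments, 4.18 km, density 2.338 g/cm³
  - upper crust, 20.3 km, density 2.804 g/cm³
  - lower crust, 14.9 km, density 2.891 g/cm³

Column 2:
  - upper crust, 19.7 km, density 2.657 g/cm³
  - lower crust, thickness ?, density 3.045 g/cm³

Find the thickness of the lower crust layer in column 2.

7.96 km

Take the compensation level at the base of the deeper column (depth z_c below the surface of column 1) and equate Σ ρ_i t_i down to z_c; mantle fills any gap and the z_c terms cancel.
Column 1: 4.18×2.338 + 20.3×2.804 + 14.9×2.891 + (z_c − 39.38)×3.257
Column 2: 1.53×0 + 19.7×2.657 + x×3.045 + (z_c − 1.53 − 19.7 − x)×3.257
The z_c×3.257 term appears on both sides and cancels. Collect the known terms of each column as K = Σ(ρt)_known − 3.257 × (depth of known layers): K_1 = 109.76994 − 3.257×39.38 = −18.49072; K_2 = 52.3429 − 3.257×(1.53 + 19.7) = −16.80321.
Balance: K_1 = K_2 − x×(3.257 − 3.045), so x = (K_2 − K_1)/(3.257 − 3.045) = 1.68751/0.212 = 7.96 km.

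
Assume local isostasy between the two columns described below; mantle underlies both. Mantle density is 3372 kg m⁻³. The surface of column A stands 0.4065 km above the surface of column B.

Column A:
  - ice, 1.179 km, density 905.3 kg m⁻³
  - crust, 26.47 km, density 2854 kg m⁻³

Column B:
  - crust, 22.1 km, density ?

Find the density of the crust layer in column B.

2680 kg m⁻³

Take the compensation level at the base of the deeper column (depth z_c below the surface of column A) and equate Σ ρ_i t_i down to z_c; mantle fills any gap and the z_c terms cancel.
Column A: 1.179×905.3 + 26.47×2854 + (z_c − 27.649)×3372
Column B: 0.4065×0 + 22.1×ρ + (z_c − 0.4065 − 22.1)×3372
The z_c×3372 term appears on both sides and cancels. Collect the known terms of each column as K = Σ(ρt)_known − 3372 × (depth of known layers): K_A = 76612.7287 − 3372×27.649 = −16619.6993; K_B = 0 − 3372×(0.4065 + 22.1) = −75891.918.
Balance: K_A = K_B + 22.1×ρ, so ρ = (K_A − K_B)/22.1 = 59272.2/22.1 = 2680 kg m⁻³.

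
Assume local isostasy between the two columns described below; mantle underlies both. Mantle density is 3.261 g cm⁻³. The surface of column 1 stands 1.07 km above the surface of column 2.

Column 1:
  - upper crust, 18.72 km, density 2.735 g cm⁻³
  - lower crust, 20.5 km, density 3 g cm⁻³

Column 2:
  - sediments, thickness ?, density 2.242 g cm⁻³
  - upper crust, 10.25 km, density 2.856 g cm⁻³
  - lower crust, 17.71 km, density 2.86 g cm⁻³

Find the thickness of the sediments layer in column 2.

0.447 km

Take the compensation level at the base of the deeper column (depth z_c below the surface of column 1) and equate Σ ρ_i t_i down to z_c; mantle fills any gap and the z_c terms cancel.
Column 1: 18.72×2.735 + 20.5×3 + (z_c − 39.22)×3.261
Column 2: 1.07×0 + x×2.242 + 10.25×2.856 + 17.71×2.86 + (z_c − 1.07 − 27.96 − x)×3.261
The z_c×3.261 term appears on both sides and cancels. Collect the known terms of each column as K = Σ(ρt)_known − 3.261 × (depth of known layers): K_1 = 112.6992 − 3.261×39.22 = −15.19722; K_2 = 79.9246 − 3.261×(1.07 + 27.96) = −14.74223.
Balance: K_1 = K_2 − x×(3.261 − 2.242), so x = (K_2 − K_1)/(3.261 − 2.242) = 0.45499/1.019 = 0.447 km.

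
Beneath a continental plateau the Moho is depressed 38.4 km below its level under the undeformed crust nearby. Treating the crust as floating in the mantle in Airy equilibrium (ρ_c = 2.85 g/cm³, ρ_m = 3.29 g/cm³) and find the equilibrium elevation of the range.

For local isostatic compensation: ρ_c h = (ρ_m − ρ_c) r.
h = r (ρ_m − ρ_c) / ρ_c = 38.4 km × (3.29 − 2.85) / 2.85 = 5.93 km.

5.93 km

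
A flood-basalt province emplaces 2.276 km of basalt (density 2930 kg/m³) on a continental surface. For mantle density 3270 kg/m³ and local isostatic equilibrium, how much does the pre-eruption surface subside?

Subaerial loading: s = t ρ_load / ρ_m.
s = 2.276 km × 2930/3270 = 2.04 km.

2.04 km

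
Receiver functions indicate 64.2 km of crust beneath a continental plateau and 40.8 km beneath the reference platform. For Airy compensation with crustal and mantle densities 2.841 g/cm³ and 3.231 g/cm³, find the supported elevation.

Excess crust Δ = 64.2 km − 40.8 km = 23.4 km, split between elevation h and root r with h + r = Δ.
Airy balance ρ_c h = (ρ_m − ρ_c) r gives r = h ρ_c/(ρ_m − ρ_c), so h (1 + ρ_c/(ρ_m − ρ_c)) = Δ, i.e. h = Δ (ρ_m − ρ_c)/ρ_m.
h = 23.4 km × 0.39/3.231 = 2.82 km.

2.82 km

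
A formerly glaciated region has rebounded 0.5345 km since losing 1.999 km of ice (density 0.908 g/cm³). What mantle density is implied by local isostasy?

3.4 g/cm³

ρ_m = ρ_ice t / u = 0.908 × 1.999 km/0.5345 km = 3.4 g/cm³.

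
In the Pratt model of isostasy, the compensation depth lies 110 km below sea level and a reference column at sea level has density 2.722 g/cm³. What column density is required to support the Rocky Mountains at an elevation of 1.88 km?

Pratt balance: ρ_ref D = ρ (D + h).
ρ = ρ_ref D/(D + h) = 2.722 × 110 km/(110 km + 1.88 km) = 2.68 g/cm³.

2.68 g/cm³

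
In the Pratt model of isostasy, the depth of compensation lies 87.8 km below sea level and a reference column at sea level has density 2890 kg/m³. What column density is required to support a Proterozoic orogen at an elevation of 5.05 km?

Pratt balance: ρ_ref D = ρ (D + h).
ρ = ρ_ref D/(D + h) = 2890 × 87.8 km/(87.8 km + 5.05 km) = 2730 kg/m³.

2730 kg/m³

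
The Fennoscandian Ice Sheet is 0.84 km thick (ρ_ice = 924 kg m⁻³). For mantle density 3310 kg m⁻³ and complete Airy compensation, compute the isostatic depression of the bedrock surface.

Isostatic balance requires: the ice load ρ_ice t is balanced by mantle displaced below, ρ_m s.
s = t ρ_ice / ρ_m = 0.84 km × 924/3310 = 0.234 km.

0.234 km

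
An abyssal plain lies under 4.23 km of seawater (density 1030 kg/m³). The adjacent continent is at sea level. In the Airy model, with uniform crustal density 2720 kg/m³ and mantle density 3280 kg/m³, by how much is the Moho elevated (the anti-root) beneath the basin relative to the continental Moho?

For local isostatic compensation: replacing crust with seawater at the top is compensated by replacing crust with mantle at the base: d (ρ_c − ρ_w) = a (ρ_m − ρ_c).
a = d (ρ_c − ρ_w)/(ρ_m − ρ_c) = 4.23 km × 1690/560 = 12.8 km.

12.8 km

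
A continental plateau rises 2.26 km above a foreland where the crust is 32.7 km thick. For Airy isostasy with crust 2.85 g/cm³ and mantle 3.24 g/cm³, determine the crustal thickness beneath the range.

Root depth r = h ρ_c / (ρ_m − ρ_c) = 2.26 km × 2.85 / 0.39 = 16.52 km.
Total thickness = T + h + r = 32.7 km + 2.26 km + 16.52 km = 51.5 km.

51.5 km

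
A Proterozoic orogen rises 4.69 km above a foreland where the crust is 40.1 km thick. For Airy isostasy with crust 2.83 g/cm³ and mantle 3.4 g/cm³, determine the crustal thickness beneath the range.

Root depth r = h ρ_c / (ρ_m − ρ_c) = 4.69 km × 2.83 / 0.57 = 23.29 km.
Total thickness = T + h + r = 40.1 km + 4.69 km + 23.29 km = 68.1 km.

68.1 km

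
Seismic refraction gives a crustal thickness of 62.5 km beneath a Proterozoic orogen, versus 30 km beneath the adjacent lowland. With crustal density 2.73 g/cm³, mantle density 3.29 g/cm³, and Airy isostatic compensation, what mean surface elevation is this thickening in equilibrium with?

Excess crust Δ = 62.5 km − 30 km = 32.5 km, split between elevation h and root r with h + r = Δ.
Airy balance ρ_c h = (ρ_m − ρ_c) r gives r = h ρ_c/(ρ_m − ρ_c), so h (1 + ρ_c/(ρ_m − ρ_c)) = Δ, i.e. h = Δ (ρ_m − ρ_c)/ρ_m.
h = 32.5 km × 0.56/3.29 = 5.53 km.

5.53 km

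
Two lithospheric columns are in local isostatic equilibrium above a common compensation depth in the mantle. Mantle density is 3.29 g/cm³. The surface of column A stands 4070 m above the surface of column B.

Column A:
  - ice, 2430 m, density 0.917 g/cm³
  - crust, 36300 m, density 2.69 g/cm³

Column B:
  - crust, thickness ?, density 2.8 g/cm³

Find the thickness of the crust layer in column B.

28900 m

Take the compensation level at the base of the deeper column (depth z_c below the surface of column A) and equate Σ ρ_i t_i down to z_c; mantle fills any gap and the z_c terms cancel.
Column A: 2430×0.917 + 36300×2.69 + (z_c − 38730)×3.29
Column B: 4070×0 + x×2.8 + (z_c − 4070 − 0 − x)×3.29
The z_c×3.29 term appears on both sides and cancels. Collect the known terms of each column as K = Σ(ρt)_known − 3.29 × (depth of known layers): K_A = 99875.31 − 3.29×38730 = −27546.39; K_B = 0 − 3.29×(4070 + 0) = −13390.3.
Balance: K_A = K_B − x×(3.29 − 2.8), so x = (K_B − K_A)/(3.29 − 2.8) = 14156.1/0.49 = 28900 m.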